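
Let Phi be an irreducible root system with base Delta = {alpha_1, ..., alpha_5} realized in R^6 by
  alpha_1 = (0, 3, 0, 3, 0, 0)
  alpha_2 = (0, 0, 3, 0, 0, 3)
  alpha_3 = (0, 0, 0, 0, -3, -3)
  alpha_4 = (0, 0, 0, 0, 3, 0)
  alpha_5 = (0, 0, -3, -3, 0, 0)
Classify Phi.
Compute the Cartan integers a_ij = 2(alpha_i, alpha_j)/(alpha_j, alpha_j); the resulting 5x5 Cartan matrix is
[[2, 0, 0, 0, -1], [0, 2, -1, 0, -1], [0, -1, 2, -2, 0], [0, 0, -1, 2, 0], [-1, -1, 0, 0, 2]].
The roots have two lengths (squared-length ratio 2:1); the short ones are alpha_{4}. The associated Dynkin diagram is a chain of 5 nodes with a double edge at one end; the terminal node there is the unique short simple root (B_5), so the type is B_5 (the algebra so(11)).

type B_5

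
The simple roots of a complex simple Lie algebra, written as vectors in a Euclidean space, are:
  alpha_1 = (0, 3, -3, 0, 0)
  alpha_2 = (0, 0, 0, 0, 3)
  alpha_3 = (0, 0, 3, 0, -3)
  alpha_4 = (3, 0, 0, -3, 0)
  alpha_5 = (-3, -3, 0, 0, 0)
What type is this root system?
Compute the Cartan integers a_ij = 2(alpha_i, alpha_j)/(alpha_j, alpha_j); the resulting 5x5 Cartan matrix is
[[2, 0, -1, 0, -1], [0, 2, -1, 0, 0], [-1, -2, 2, 0, 0], [0, 0, 0, 2, -1], [-1, 0, 0, -1, 2]].
The roots have two lengths (squared-length ratio 2:1); the short ones are alpha_{2}. The associated Dynkin diagram is a chain of 5 nodes with a double edge at one end; the terminal node there is the unique short simple root (B_5), so the type is B_5 (the algebra so(11)).

B5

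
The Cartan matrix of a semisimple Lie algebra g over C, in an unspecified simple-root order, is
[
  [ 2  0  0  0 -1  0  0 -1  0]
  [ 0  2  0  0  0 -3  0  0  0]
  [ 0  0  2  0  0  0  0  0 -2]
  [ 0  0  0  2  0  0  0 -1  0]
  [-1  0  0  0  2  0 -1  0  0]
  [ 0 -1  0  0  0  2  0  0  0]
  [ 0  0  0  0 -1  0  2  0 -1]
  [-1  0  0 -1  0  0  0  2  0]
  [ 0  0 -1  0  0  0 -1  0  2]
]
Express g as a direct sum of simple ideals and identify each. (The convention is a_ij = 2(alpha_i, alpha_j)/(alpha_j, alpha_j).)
C_7 (sp(14)) + G_2

The diagram associated to this matrix has two connected components: the simple roots {alpha_1, alpha_3, alpha_4, alpha_5, alpha_7, alpha_8, alpha_9} form a chain of 7 nodes with a double edge at one end; the terminal node there is the unique long simple root (C_7), and {alpha_2, alpha_6} form two nodes joined by a triple edge (G_2). A semisimple Lie algebra decomposes uniquely as the direct sum of simple ideals, one per connected component of its Dynkin diagram, so g ≅ C_7 ⊕ G_2 (dimension 105 + 14 = 119).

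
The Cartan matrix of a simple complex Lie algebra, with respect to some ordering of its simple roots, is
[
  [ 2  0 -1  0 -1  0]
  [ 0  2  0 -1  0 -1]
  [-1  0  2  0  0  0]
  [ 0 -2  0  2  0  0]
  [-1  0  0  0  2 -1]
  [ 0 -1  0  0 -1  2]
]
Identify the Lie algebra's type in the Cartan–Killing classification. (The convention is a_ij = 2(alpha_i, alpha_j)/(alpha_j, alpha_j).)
The matrix has rank 6 with 2's on the diagonal. Reading the off-diagonal entries as Dynkin edges (a single edge where a_ij = a_ji = -1; a double or triple edge where a_ij * a_ji = 2 or 3), the diagram is a chain of 6 nodes with a double edge at one end; the terminal node there is the unique long simple root (C_6). One simple-root ordering that puts it in standard form is (alpha_3, alpha_1, alpha_5, alpha_6, alpha_2, alpha_4). So the algebra is type C_6, i.e. sp(12).

type C_6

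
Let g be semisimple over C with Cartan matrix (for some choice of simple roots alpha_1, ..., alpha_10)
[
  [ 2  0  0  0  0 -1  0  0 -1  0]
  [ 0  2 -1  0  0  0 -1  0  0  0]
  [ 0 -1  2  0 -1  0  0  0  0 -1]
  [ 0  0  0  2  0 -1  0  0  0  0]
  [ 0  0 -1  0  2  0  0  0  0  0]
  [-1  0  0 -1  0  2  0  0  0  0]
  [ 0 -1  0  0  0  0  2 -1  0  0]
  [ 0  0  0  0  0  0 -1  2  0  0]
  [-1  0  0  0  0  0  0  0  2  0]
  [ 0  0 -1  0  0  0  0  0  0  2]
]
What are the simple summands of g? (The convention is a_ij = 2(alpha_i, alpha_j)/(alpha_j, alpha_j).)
The diagram associated to this matrix has two connected components: the simple roots {alpha_1, alpha_4, alpha_6, alpha_9} form a chain of 4 nodes with single edges (A_4), and {alpha_2, alpha_3, alpha_5, alpha_7, alpha_8, alpha_10} form a chain of 4 nodes with a fork of two nodes at one end (D_6). A semisimple Lie algebra decomposes uniquely as the direct sum of simple ideals, one per connected component of its Dynkin diagram, so g ≅ A_4 ⊕ D_6 (dimension 24 + 66 = 90).

type A_4 ⊕ type D_6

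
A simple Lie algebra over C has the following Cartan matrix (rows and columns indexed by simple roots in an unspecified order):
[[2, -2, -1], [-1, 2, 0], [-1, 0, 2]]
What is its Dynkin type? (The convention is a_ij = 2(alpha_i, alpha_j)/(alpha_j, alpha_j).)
The matrix has rank 3 with 2's on the diagonal. Reading the off-diagonal entries as Dynkin edges (a single edge where a_ij = a_ji = -1; a double or triple edge where a_ij * a_ji = 2 or 3), the diagram is a chain of 3 nodes with a double edge at one end; the terminal node there is the unique short simple root (B_3). One simple-root ordering that puts it in standard form is (alpha_3, alpha_1, alpha_2). So the algebra is type B_3, i.e. so(7).

B_3 (so(7))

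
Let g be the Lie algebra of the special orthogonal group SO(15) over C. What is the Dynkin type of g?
type B_7

This is so(15) with 15 odd, which has dimension 15(15-1)/2 = 105 and rank (15-1)/2 = 7. In the classification of classical Lie algebras, the orthogonal algebra so(2n+1) in an odd number of variables has type B_n; here n = 7, so the Dynkin diagram is a chain of 7 nodes with a double edge at one end; the terminal node there is the unique short simple root (B_7). Hence the type is B_7.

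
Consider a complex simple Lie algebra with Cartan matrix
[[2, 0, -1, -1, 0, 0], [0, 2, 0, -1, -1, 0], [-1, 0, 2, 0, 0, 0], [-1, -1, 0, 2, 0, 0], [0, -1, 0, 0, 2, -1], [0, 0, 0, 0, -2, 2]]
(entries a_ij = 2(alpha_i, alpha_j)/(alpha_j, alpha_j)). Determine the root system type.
The matrix has rank 6 with 2's on the diagonal. Reading the off-diagonal entries as Dynkin edges (a single edge where a_ij = a_ji = -1; a double or triple edge where a_ij * a_ji = 2 or 3), the diagram is a chain of 6 nodes with a double edge at one end; the terminal node there is the unique long simple root (C_6). One simple-root ordering that puts it in standard form is (alpha_3, alpha_1, alpha_4, alpha_2, alpha_5, alpha_6). So the algebra is type C_6, i.e. sp(12).

C_6 (sp(12))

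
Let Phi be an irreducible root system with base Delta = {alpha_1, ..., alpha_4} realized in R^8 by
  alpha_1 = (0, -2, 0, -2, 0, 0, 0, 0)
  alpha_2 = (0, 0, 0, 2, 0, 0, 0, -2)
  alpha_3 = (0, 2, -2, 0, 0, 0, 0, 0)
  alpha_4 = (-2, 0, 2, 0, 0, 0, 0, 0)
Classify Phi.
Compute the Cartan integers a_ij = 2(alpha_i, alpha_j)/(alpha_j, alpha_j); the resulting 4x4 Cartan matrix is
[[2, -1, -1, 0], [-1, 2, 0, 0], [-1, 0, 2, -1], [0, 0, -1, 2]].
All simple roots have the same length, so the diagram is simply laced. The associated Dynkin diagram is a chain of 4 nodes with single edges (A_4), so the type is A_4 (the algebra sl(5)).

A_4 (sl(5))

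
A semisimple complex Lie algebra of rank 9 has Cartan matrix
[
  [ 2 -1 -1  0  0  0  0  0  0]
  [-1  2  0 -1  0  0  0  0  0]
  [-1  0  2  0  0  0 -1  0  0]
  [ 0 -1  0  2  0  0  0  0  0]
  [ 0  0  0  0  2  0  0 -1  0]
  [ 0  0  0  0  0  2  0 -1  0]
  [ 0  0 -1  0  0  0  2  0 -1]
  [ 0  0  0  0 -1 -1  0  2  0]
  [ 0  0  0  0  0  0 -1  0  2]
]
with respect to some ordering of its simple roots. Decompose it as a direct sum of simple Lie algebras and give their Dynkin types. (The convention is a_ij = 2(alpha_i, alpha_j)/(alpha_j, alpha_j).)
The diagram associated to this matrix has two connected components: the simple roots {alpha_5, alpha_6, alpha_8} form a chain of 3 nodes with single edges (A_3), and {alpha_1, alpha_2, alpha_3, alpha_4, alpha_7, alpha_9} form a chain of 6 nodes with single edges (A_6). A semisimple Lie algebra decomposes uniquely as the direct sum of simple ideals, one per connected component of its Dynkin diagram, so g ≅ A_3 ⊕ A_6 (dimension 15 + 48 = 63).

A_3 + A_6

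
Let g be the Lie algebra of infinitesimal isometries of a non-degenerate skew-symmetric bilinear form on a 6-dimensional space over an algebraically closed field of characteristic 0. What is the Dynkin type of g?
C3

This is sp(6), which has dimension 6(6+1)/2 = 21 and rank 6/2 = 3. In the classification of classical Lie algebras, the symplectic algebra sp(2n) has type C_n; here n = 3, so the Dynkin diagram is a chain of 3 nodes with a double edge at one end; the terminal node there is the unique long simple root (C_3). Hence the type is C_3.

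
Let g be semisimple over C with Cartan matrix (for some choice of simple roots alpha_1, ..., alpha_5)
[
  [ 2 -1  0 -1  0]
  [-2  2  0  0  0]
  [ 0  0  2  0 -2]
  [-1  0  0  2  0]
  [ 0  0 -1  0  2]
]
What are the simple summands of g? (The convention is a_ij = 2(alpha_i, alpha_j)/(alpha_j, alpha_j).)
B2 ⊕ C3

The diagram associated to this matrix has two connected components: the simple roots {alpha_3, alpha_5} form a chain of 2 nodes with a double edge at one end; the terminal node there is the unique short simple root (B_2), and {alpha_1, alpha_2, alpha_4} form a chain of 3 nodes with a double edge at one end; the terminal node there is the unique long simple root (C_3). A semisimple Lie algebra decomposes uniquely as the direct sum of simple ideals, one per connected component of its Dynkin diagram, so g ≅ B_2 ⊕ C_3 (dimension 10 + 21 = 31).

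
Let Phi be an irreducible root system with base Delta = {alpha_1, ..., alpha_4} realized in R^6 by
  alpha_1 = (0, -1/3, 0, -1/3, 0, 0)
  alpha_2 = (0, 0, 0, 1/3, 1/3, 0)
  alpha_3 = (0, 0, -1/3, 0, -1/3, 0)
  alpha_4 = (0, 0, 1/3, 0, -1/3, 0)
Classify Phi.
D4

Compute the Cartan integers a_ij = 2(alpha_i, alpha_j)/(alpha_j, alpha_j); the resulting 4x4 Cartan matrix is
[[2, -1, 0, 0], [-1, 2, -1, -1], [0, -1, 2, 0], [0, -1, 0, 2]].
All simple roots have the same length, so the diagram is simply laced. The associated Dynkin diagram is a chain of 2 nodes with a fork of two nodes at one end (D_4), so the type is D_4 (the algebra so(8)).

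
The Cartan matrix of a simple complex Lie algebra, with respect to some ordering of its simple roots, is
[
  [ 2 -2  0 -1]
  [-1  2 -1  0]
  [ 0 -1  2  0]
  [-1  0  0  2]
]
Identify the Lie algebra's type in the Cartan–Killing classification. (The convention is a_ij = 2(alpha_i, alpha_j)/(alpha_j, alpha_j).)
type F_4

The matrix has rank 4 with 2's on the diagonal. Reading the off-diagonal entries as Dynkin edges (a single edge where a_ij = a_ji = -1; a double or triple edge where a_ij * a_ji = 2 or 3), the diagram is a chain of 4 nodes with a double edge between the middle two (F_4). One simple-root ordering that puts it in standard form is (alpha_4, alpha_1, alpha_2, alpha_3). So the algebra is type F_4.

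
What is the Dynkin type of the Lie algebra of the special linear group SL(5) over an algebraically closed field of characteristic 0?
This is sl(5), which has dimension 5^2 - 1 = 24 and rank 5 - 1 = 4 (a Cartan subalgebra is the diagonal traceless matrices). In the classification of classical Lie algebras, the special linear algebra sl(n+1) has type A_n; here n = 4, so the Dynkin diagram is a chain of 4 nodes with single edges (A_4). Hence the type is A_4.

A_4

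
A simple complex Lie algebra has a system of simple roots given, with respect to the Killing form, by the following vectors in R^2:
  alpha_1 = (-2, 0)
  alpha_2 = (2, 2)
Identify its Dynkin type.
Compute the Cartan integers a_ij = 2(alpha_i, alpha_j)/(alpha_j, alpha_j); the resulting 2x2 Cartan matrix is
[[2, -1], [-2, 2]].
The roots have two lengths (squared-length ratio 2:1); the short ones are alpha_{1}. The associated Dynkin diagram is a chain of 2 nodes with a double edge at one end; the terminal node there is the unique short simple root (B_2), so the type is B_2 (the algebra so(5)).

type B_2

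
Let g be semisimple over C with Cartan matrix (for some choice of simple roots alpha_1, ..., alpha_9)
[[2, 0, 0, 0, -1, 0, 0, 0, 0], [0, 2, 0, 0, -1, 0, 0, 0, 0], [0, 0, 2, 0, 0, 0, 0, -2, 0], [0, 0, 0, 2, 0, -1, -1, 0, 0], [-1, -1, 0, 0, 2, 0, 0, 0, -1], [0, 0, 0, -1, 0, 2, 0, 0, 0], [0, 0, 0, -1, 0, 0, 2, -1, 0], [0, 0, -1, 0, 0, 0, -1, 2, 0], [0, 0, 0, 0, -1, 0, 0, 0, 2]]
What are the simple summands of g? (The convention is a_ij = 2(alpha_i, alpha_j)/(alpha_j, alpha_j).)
C_5 ⊕ D_4

The diagram associated to this matrix has two connected components: the simple roots {alpha_3, alpha_4, alpha_6, alpha_7, alpha_8} form a chain of 5 nodes with a double edge at one end; the terminal node there is the unique long simple root (C_5), and {alpha_1, alpha_2, alpha_5, alpha_9} form a chain of 2 nodes with a fork of two nodes at one end (D_4). A semisimple Lie algebra decomposes uniquely as the direct sum of simple ideals, one per connected component of its Dynkin diagram, so g ≅ C_5 ⊕ D_4 (dimension 55 + 28 = 83).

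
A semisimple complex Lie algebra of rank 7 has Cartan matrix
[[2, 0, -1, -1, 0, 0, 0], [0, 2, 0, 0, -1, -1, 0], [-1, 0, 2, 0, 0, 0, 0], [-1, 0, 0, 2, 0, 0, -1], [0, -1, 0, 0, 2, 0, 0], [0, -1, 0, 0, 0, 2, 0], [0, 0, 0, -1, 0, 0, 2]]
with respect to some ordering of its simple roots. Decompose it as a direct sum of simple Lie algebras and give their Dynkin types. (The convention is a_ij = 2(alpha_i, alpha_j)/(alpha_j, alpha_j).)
The diagram associated to this matrix has two connected components: the simple roots {alpha_2, alpha_5, alpha_6} form a chain of 3 nodes with single edges (A_3), and {alpha_1, alpha_3, alpha_4, alpha_7} form a chain of 4 nodes with single edges (A_4). A semisimple Lie algebra decomposes uniquely as the direct sum of simple ideals, one per connected component of its Dynkin diagram, so g ≅ A_3 ⊕ A_4 (dimension 15 + 24 = 39).

A_3 (sl(4)) + A_4 (sl(5))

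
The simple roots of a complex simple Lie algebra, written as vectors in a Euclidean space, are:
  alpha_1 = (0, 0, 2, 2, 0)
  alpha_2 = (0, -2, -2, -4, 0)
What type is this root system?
G_2

Compute the Cartan integers a_ij = 2(alpha_i, alpha_j)/(alpha_j, alpha_j); the resulting 2x2 Cartan matrix is
[[2, -1], [-3, 2]].
The roots have two lengths (squared-length ratio 3:1); the short ones are alpha_{1}. The associated Dynkin diagram is two nodes joined by a triple edge (G_2), so the type is G_2.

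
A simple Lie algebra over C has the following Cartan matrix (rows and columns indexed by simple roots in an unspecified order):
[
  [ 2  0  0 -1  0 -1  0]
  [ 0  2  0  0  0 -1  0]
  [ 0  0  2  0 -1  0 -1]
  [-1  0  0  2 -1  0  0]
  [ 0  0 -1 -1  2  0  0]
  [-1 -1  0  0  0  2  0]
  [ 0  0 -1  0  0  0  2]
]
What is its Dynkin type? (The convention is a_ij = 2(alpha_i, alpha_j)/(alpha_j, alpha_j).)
A_7 (sl(8))

The matrix has rank 7 with 2's on the diagonal. Reading the off-diagonal entries as Dynkin edges (a single edge where a_ij = a_ji = -1; a double or triple edge where a_ij * a_ji = 2 or 3), the diagram is a chain of 7 nodes with single edges (A_7). One simple-root ordering that puts it in standard form is (alpha_2, alpha_6, alpha_1, alpha_4, alpha_5, alpha_3, alpha_7). So the algebra is type A_7, i.e. sl(8).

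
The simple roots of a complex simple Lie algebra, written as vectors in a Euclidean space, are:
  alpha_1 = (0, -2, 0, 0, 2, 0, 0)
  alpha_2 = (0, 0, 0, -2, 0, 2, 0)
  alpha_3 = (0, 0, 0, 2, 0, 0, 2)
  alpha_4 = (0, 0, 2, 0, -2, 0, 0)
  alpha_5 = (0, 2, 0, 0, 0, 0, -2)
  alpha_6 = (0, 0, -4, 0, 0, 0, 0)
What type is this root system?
C_6 (sp(12))

Compute the Cartan integers a_ij = 2(alpha_i, alpha_j)/(alpha_j, alpha_j); the resulting 6x6 Cartan matrix is
[[2, 0, 0, -1, -1, 0], [0, 2, -1, 0, 0, 0], [0, -1, 2, 0, -1, 0], [-1, 0, 0, 2, 0, -1], [-1, 0, -1, 0, 2, 0], [0, 0, 0, -2, 0, 2]].
The roots have two lengths (squared-length ratio 2:1); the short ones are alpha_{1,2,3,4,5}. The associated Dynkin diagram is a chain of 6 nodes with a double edge at one end; the terminal node there is the unique long simple root (C_6), so the type is C_6 (the algebra sp(12)).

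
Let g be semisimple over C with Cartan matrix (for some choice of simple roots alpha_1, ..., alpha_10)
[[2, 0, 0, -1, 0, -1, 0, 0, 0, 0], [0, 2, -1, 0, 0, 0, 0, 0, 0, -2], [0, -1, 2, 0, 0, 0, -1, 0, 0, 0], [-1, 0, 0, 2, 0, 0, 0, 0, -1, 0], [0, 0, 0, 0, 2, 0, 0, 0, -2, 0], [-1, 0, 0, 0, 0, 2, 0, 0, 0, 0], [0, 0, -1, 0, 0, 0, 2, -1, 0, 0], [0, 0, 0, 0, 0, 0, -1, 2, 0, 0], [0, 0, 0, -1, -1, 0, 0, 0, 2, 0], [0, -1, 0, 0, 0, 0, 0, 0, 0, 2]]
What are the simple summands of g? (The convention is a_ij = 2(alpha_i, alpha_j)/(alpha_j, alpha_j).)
B_5 (so(11)) + C_5 (sp(10))

The diagram associated to this matrix has two connected components: the simple roots {alpha_2, alpha_3, alpha_7, alpha_8, alpha_10} form a chain of 5 nodes with a double edge at one end; the terminal node there is the unique short simple root (B_5), and {alpha_1, alpha_4, alpha_5, alpha_6, alpha_9} form a chain of 5 nodes with a double edge at one end; the terminal node there is the unique long simple root (C_5). A semisimple Lie algebra decomposes uniquely as the direct sum of simple ideals, one per connected component of its Dynkin diagram, so g ≅ B_5 ⊕ C_5 (dimension 55 + 55 = 110).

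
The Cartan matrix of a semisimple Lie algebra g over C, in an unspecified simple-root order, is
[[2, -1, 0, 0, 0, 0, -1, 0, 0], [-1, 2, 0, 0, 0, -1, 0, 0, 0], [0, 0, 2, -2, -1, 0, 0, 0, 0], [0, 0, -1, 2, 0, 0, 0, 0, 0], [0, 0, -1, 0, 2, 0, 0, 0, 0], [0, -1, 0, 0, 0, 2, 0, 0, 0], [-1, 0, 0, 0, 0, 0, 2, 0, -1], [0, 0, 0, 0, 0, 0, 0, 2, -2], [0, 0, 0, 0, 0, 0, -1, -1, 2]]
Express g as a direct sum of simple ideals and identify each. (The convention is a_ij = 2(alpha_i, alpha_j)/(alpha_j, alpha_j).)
B3 ⊕ C6

The diagram associated to this matrix has two connected components: the simple roots {alpha_3, alpha_4, alpha_5} form a chain of 3 nodes with a double edge at one end; the terminal node there is the unique short simple root (B_3), and {alpha_1, alpha_2, alpha_6, alpha_7, alpha_8, alpha_9} form a chain of 6 nodes with a double edge at one end; the terminal node there is the unique long simple root (C_6). A semisimple Lie algebra decomposes uniquely as the direct sum of simple ideals, one per connected component of its Dynkin diagram, so g ≅ B_3 ⊕ C_6 (dimension 21 + 78 = 99).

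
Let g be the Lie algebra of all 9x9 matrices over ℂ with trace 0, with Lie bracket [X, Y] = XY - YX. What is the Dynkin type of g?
A_8

This is sl(9), which has dimension 9^2 - 1 = 80 and rank 9 - 1 = 8 (a Cartan subalgebra is the diagonal traceless matrices). In the classification of classical Lie algebras, the special linear algebra sl(n+1) has type A_n; here n = 8, so the Dynkin diagram is a chain of 8 nodes with single edges (A_8). Hence the type is A_8.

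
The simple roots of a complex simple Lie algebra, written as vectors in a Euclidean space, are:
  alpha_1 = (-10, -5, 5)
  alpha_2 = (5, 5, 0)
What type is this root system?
Compute the Cartan integers a_ij = 2(alpha_i, alpha_j)/(alpha_j, alpha_j); the resulting 2x2 Cartan matrix is
[[2, -3], [-1, 2]].
The roots have two lengths (squared-length ratio 3:1); the short ones are alpha_{2}. The associated Dynkin diagram is two nodes joined by a triple edge (G_2), so the type is G_2.

G_2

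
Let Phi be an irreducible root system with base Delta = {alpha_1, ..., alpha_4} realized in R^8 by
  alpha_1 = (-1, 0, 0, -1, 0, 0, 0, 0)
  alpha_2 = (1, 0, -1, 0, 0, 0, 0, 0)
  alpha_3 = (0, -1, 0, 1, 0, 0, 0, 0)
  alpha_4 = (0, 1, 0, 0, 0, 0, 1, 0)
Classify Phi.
Compute the Cartan integers a_ij = 2(alpha_i, alpha_j)/(alpha_j, alpha_j); the resulting 4x4 Cartan matrix is
[[2, -1, -1, 0], [-1, 2, 0, 0], [-1, 0, 2, -1], [0, 0, -1, 2]].
All simple roots have the same length, so the diagram is simply laced. The associated Dynkin diagram is a chain of 4 nodes with single edges (A_4), so the type is A_4 (the algebra sl(5)).

A_4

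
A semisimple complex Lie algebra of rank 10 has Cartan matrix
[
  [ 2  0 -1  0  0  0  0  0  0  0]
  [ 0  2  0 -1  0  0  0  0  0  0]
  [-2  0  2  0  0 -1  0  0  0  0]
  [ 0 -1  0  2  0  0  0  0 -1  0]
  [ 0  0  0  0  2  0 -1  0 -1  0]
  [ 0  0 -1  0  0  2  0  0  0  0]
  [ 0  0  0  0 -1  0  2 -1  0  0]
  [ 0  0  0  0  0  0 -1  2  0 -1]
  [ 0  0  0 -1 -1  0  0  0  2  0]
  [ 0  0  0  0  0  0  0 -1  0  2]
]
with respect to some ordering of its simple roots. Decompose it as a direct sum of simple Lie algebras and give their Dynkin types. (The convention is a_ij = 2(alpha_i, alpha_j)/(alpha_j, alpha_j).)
A7 ⊕ B3

The diagram associated to this matrix has two connected components: the simple roots {alpha_2, alpha_4, alpha_5, alpha_7, alpha_8, alpha_9, alpha_10} form a chain of 7 nodes with single edges (A_7), and {alpha_1, alpha_3, alpha_6} form a chain of 3 nodes with a double edge at one end; the terminal node there is the unique short simple root (B_3). A semisimple Lie algebra decomposes uniquely as the direct sum of simple ideals, one per connected component of its Dynkin diagram, so g ≅ A_7 ⊕ B_3 (dimension 63 + 21 = 84).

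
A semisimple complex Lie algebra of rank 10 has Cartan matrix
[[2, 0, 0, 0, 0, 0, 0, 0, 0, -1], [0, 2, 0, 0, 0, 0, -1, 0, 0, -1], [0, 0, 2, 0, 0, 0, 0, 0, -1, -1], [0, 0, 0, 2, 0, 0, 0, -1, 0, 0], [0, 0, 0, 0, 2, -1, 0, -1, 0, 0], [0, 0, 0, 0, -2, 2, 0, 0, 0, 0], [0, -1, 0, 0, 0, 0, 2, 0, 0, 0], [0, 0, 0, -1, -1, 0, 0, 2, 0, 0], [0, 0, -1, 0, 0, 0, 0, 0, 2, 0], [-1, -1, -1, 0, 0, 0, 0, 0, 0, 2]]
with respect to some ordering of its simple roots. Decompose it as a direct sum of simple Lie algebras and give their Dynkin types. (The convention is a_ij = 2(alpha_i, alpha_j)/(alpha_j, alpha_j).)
The diagram associated to this matrix has two connected components: the simple roots {alpha_4, alpha_5, alpha_6, alpha_8} form a chain of 4 nodes with a double edge at one end; the terminal node there is the unique long simple root (C_4), and {alpha_1, alpha_2, alpha_3, alpha_7, alpha_9, alpha_10} form a chain of 5 nodes with one extra node attached to the third node from one end (E_6). A semisimple Lie algebra decomposes uniquely as the direct sum of simple ideals, one per connected component of its Dynkin diagram, so g ≅ C_4 ⊕ E_6 (dimension 36 + 78 = 114).

C_4 (sp(8)) ⊕ E_6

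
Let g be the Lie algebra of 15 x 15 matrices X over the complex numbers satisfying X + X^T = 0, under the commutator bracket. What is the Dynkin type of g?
B_7 (so(15))

This is so(15) with 15 odd, which has dimension 15(15-1)/2 = 105 and rank (15-1)/2 = 7. In the classification of classical Lie algebras, the orthogonal algebra so(2n+1) in an odd number of variables has type B_n; here n = 7, so the Dynkin diagram is a chain of 7 nodes with a double edge at one end; the terminal node there is the unique short simple root (B_7). Hence the type is B_7.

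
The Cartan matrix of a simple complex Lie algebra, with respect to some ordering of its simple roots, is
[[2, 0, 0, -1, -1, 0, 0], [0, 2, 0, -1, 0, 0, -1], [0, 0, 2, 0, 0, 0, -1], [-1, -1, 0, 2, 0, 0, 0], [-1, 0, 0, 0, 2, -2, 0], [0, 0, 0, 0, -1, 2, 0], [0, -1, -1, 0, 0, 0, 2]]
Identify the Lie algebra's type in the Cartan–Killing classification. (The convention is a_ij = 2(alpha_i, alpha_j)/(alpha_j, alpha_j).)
The matrix has rank 7 with 2's on the diagonal. Reading the off-diagonal entries as Dynkin edges (a single edge where a_ij = a_ji = -1; a double or triple edge where a_ij * a_ji = 2 or 3), the diagram is a chain of 7 nodes with a double edge at one end; the terminal node there is the unique short simple root (B_7). One simple-root ordering that puts it in standard form is (alpha_3, alpha_7, alpha_2, alpha_4, alpha_1, alpha_5, alpha_6). So the algebra is type B_7, i.e. so(15).

B_7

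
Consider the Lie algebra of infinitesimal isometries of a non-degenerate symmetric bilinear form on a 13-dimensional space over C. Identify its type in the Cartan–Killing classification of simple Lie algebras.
This is so(13) with 13 odd, which has dimension 13(13-1)/2 = 78 and rank (13-1)/2 = 6. In the classification of classical Lie algebras, the orthogonal algebra so(2n+1) in an odd number of variables has type B_n; here n = 6, so the Dynkin diagram is a chain of 6 nodes with a double edge at one end; the terminal node there is the unique short simple root (B_6). Hence the type is B_6.

B_6 (so(13))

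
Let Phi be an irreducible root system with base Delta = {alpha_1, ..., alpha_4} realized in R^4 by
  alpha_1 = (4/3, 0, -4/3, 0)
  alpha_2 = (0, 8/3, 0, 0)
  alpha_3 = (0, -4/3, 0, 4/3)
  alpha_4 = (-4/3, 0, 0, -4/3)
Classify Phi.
Compute the Cartan integers a_ij = 2(alpha_i, alpha_j)/(alpha_j, alpha_j); the resulting 4x4 Cartan matrix is
[[2, 0, 0, -1], [0, 2, -2, 0], [0, -1, 2, -1], [-1, 0, -1, 2]].
The roots have two lengths (squared-length ratio 2:1); the short ones are alpha_{1,3,4}. The associated Dynkin diagram is a chain of 4 nodes with a double edge at one end; the terminal node there is the unique long simple root (C_4), so the type is C_4 (the algebra sp(8)).

C_4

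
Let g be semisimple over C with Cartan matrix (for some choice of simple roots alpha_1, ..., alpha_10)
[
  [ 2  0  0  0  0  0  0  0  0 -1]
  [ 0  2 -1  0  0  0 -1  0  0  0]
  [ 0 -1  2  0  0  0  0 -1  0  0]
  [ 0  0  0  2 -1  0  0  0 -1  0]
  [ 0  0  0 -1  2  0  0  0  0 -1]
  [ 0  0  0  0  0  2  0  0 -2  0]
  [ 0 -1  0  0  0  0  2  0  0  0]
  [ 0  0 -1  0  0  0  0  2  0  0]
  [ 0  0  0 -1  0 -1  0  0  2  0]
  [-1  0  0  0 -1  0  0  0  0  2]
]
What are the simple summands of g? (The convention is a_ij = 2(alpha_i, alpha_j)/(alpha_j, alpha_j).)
The diagram associated to this matrix has two connected components: the simple roots {alpha_2, alpha_3, alpha_7, alpha_8} form a chain of 4 nodes with single edges (A_4), and {alpha_1, alpha_4, alpha_5, alpha_6, alpha_9, alpha_10} form a chain of 6 nodes with a double edge at one end; the terminal node there is the unique long simple root (C_6). A semisimple Lie algebra decomposes uniquely as the direct sum of simple ideals, one per connected component of its Dynkin diagram, so g ≅ A_4 ⊕ C_6 (dimension 24 + 78 = 102).

A_4 ⊕ C_6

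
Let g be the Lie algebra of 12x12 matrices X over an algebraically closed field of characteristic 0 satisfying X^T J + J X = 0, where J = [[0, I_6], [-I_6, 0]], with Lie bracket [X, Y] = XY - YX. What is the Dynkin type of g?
This is sp(12), which has dimension 12(12+1)/2 = 78 and rank 12/2 = 6. In the classification of classical Lie algebras, the symplectic algebra sp(2n) has type C_n; here n = 6, so the Dynkin diagram is a chain of 6 nodes with a double edge at one end; the terminal node there is the unique long simple root (C_6). Hence the type is C_6.

C_6 (sp(12))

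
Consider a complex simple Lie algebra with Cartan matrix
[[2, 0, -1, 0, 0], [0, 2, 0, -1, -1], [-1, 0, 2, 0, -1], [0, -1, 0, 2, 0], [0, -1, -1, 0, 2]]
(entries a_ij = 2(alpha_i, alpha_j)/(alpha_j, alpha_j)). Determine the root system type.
A5

The matrix has rank 5 with 2's on the diagonal. Reading the off-diagonal entries as Dynkin edges (a single edge where a_ij = a_ji = -1; a double or triple edge where a_ij * a_ji = 2 or 3), the diagram is a chain of 5 nodes with single edges (A_5). One simple-root ordering that puts it in standard form is (alpha_1, alpha_3, alpha_5, alpha_2, alpha_4). So the algebra is type A_5, i.e. sl(6).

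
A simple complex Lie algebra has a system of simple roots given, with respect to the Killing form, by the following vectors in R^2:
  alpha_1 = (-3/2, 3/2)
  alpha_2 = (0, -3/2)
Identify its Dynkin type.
Compute the Cartan integers a_ij = 2(alpha_i, alpha_j)/(alpha_j, alpha_j); the resulting 2x2 Cartan matrix is
[[2, -2], [-1, 2]].
The roots have two lengths (squared-length ratio 2:1); the short ones are alpha_{2}. The associated Dynkin diagram is a chain of 2 nodes with a double edge at one end; the terminal node there is the unique short simple root (B_2), so the type is B_2 (the algebra so(5)).

B_2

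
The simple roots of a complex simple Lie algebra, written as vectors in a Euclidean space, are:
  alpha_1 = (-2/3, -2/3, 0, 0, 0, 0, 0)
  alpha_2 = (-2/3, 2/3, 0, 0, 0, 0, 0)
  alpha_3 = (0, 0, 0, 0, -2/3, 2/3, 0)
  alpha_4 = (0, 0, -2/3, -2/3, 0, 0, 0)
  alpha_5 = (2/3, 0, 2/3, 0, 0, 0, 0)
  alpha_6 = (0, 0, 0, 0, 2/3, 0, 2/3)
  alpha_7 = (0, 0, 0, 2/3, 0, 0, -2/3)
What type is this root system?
Compute the Cartan integers a_ij = 2(alpha_i, alpha_j)/(alpha_j, alpha_j); the resulting 7x7 Cartan matrix is
[[2, 0, 0, 0, -1, 0, 0], [0, 2, 0, 0, -1, 0, 0], [0, 0, 2, 0, 0, -1, 0], [0, 0, 0, 2, -1, 0, -1], [-1, -1, 0, -1, 2, 0, 0], [0, 0, -1, 0, 0, 2, -1], [0, 0, 0, -1, 0, -1, 2]].
All simple roots have the same length, so the diagram is simply laced. The associated Dynkin diagram is a chain of 5 nodes with a fork of two nodes at one end (D_7), so the type is D_7 (the algebra so(14)).

D7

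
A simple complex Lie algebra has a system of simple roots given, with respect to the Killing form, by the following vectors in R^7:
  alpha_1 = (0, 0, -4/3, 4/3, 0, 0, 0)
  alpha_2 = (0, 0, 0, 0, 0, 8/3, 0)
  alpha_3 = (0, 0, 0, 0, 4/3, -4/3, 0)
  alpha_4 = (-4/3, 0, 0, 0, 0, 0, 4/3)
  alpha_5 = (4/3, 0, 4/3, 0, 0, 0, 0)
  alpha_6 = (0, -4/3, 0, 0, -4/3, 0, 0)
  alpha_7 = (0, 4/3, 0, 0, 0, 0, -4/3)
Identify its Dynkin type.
Compute the Cartan integers a_ij = 2(alpha_i, alpha_j)/(alpha_j, alpha_j); the resulting 7x7 Cartan matrix is
[[2, 0, 0, 0, -1, 0, 0], [0, 2, -2, 0, 0, 0, 0], [0, -1, 2, 0, 0, -1, 0], [0, 0, 0, 2, -1, 0, -1], [-1, 0, 0, -1, 2, 0, 0], [0, 0, -1, 0, 0, 2, -1], [0, 0, 0, -1, 0, -1, 2]].
The roots have two lengths (squared-length ratio 2:1); the short ones are alpha_{1,3,4,5,6,7}. The associated Dynkin diagram is a chain of 7 nodes with a double edge at one end; the terminal node there is the unique long simple root (C_7), so the type is C_7 (the algebra sp(14)).

C7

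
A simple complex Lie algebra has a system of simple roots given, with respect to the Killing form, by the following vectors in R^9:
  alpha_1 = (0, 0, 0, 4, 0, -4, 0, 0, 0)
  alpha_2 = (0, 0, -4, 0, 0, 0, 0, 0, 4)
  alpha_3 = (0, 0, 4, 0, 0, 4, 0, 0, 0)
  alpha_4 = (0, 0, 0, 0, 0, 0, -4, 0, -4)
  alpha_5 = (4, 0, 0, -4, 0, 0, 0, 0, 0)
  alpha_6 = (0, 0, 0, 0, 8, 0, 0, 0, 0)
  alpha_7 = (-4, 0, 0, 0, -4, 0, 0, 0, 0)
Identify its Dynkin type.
Compute the Cartan integers a_ij = 2(alpha_i, alpha_j)/(alpha_j, alpha_j); the resulting 7x7 Cartan matrix is
[[2, 0, -1, 0, -1, 0, 0], [0, 2, -1, -1, 0, 0, 0], [-1, -1, 2, 0, 0, 0, 0], [0, -1, 0, 2, 0, 0, 0], [-1, 0, 0, 0, 2, 0, -1], [0, 0, 0, 0, 0, 2, -2], [0, 0, 0, 0, -1, -1, 2]].
The roots have two lengths (squared-length ratio 2:1); the short ones are alpha_{1,2,3,4,5,7}. The associated Dynkin diagram is a chain of 7 nodes with a double edge at one end; the terminal node there is the unique long simple root (C_7), so the type is C_7 (the algebra sp(14)).

type C_7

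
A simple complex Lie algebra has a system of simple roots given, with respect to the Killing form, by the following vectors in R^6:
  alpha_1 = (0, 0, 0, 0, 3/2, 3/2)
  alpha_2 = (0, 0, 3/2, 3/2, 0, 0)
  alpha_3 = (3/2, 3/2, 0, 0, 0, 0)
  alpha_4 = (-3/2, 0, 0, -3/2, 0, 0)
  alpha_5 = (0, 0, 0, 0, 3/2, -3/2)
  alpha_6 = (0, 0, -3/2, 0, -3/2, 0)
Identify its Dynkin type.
D_6

Compute the Cartan integers a_ij = 2(alpha_i, alpha_j)/(alpha_j, alpha_j); the resulting 6x6 Cartan matrix is
[[2, 0, 0, 0, 0, -1], [0, 2, 0, -1, 0, -1], [0, 0, 2, -1, 0, 0], [0, -1, -1, 2, 0, 0], [0, 0, 0, 0, 2, -1], [-1, -1, 0, 0, -1, 2]].
All simple roots have the same length, so the diagram is simply laced. The associated Dynkin diagram is a chain of 4 nodes with a fork of two nodes at one end (D_6), so the type is D_6 (the algebra so(12)).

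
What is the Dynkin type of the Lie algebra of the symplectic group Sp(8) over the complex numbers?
This is sp(8), which has dimension 8(8+1)/2 = 36 and rank 8/2 = 4. In the classification of classical Lie algebras, the symplectic algebra sp(2n) has type C_n; here n = 4, so the Dynkin diagram is a chain of 4 nodes with a double edge at one end; the terminal node there is the unique long simple root (C_4). Hence the type is C_4.

C_4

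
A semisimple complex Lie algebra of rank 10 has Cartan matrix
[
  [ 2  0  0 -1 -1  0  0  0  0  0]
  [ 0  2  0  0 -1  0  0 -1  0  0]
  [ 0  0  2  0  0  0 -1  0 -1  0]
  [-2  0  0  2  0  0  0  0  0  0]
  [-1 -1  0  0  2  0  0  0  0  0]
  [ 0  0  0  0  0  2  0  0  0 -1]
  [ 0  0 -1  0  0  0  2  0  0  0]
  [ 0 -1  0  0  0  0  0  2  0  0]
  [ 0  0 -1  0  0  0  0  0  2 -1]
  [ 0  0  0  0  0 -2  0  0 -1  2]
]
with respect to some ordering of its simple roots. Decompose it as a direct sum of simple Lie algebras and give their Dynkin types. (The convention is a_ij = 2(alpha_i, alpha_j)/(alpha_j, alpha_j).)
B_5 + C_5

The diagram associated to this matrix has two connected components: the simple roots {alpha_3, alpha_6, alpha_7, alpha_9, alpha_10} form a chain of 5 nodes with a double edge at one end; the terminal node there is the unique short simple root (B_5), and {alpha_1, alpha_2, alpha_4, alpha_5, alpha_8} form a chain of 5 nodes with a double edge at one end; the terminal node there is the unique long simple root (C_5). A semisimple Lie algebra decomposes uniquely as the direct sum of simple ideals, one per connected component of its Dynkin diagram, so g ≅ B_5 ⊕ C_5 (dimension 55 + 55 = 110).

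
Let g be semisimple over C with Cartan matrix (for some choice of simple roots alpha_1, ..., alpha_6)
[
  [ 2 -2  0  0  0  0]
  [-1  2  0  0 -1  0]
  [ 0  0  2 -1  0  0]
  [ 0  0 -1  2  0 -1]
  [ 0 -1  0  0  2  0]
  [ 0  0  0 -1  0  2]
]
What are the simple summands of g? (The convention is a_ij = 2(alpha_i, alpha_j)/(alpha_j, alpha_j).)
A_3 + C_3

The diagram associated to this matrix has two connected components: the simple roots {alpha_3, alpha_4, alpha_6} form a chain of 3 nodes with single edges (A_3), and {alpha_1, alpha_2, alpha_5} form a chain of 3 nodes with a double edge at one end; the terminal node there is the unique long simple root (C_3). A semisimple Lie algebra decomposes uniquely as the direct sum of simple ideals, one per connected component of its Dynkin diagram, so g ≅ A_3 ⊕ C_3 (dimension 15 + 21 = 36).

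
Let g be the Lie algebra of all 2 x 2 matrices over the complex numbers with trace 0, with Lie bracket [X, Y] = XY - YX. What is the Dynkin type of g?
This is sl(2), which has dimension 2^2 - 1 = 3 and rank 2 - 1 = 1 (a Cartan subalgebra is the diagonal traceless matrices). In the classification of classical Lie algebras, the special linear algebra sl(n+1) has type A_n; here n = 1, so the Dynkin diagram is a chain of 1 nodes with single edges (A_1). Hence the type is A_1.

A_1 (sl(2))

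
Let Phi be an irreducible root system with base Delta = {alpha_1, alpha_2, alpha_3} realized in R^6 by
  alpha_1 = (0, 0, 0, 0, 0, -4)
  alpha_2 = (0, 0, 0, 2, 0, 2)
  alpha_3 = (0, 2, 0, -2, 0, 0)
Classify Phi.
C3

Compute the Cartan integers a_ij = 2(alpha_i, alpha_j)/(alpha_j, alpha_j); the resulting 3x3 Cartan matrix is
[[2, -2, 0], [-1, 2, -1], [0, -1, 2]].
The roots have two lengths (squared-length ratio 2:1); the short ones are alpha_{2,3}. The associated Dynkin diagram is a chain of 3 nodes with a double edge at one end; the terminal node there is the unique long simple root (C_3), so the type is C_3 (the algebra sp(6)).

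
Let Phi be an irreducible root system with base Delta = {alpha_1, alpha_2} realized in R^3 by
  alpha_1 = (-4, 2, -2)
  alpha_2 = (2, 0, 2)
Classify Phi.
Compute the Cartan integers a_ij = 2(alpha_i, alpha_j)/(alpha_j, alpha_j); the resulting 2x2 Cartan matrix is
[[2, -3], [-1, 2]].
The roots have two lengths (squared-length ratio 3:1); the short ones are alpha_{2}. The associated Dynkin diagram is two nodes joined by a triple edge (G_2), so the type is G_2.

G_2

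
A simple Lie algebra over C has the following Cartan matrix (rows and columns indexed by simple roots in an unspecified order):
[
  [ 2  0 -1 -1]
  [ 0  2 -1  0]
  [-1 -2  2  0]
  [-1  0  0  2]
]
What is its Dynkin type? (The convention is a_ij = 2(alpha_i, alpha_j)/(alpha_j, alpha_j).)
The matrix has rank 4 with 2's on the diagonal. Reading the off-diagonal entries as Dynkin edges (a single edge where a_ij = a_ji = -1; a double or triple edge where a_ij * a_ji = 2 or 3), the diagram is a chain of 4 nodes with a double edge at one end; the terminal node there is the unique short simple root (B_4). One simple-root ordering that puts it in standard form is (alpha_4, alpha_1, alpha_3, alpha_2). So the algebra is type B_4, i.e. so(9).

B_4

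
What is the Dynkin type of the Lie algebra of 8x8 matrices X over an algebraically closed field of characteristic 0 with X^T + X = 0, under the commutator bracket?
type D_4

This is so(8) with 8 even, which has dimension 8(8-1)/2 = 28 and rank 8/2 = 4. In the classification of classical Lie algebras, the orthogonal algebra so(2n) in an even number of variables has type D_n; here n = 4, so the Dynkin diagram is a chain of 2 nodes with a fork of two nodes at one end (D_4). Hence the type is D_4.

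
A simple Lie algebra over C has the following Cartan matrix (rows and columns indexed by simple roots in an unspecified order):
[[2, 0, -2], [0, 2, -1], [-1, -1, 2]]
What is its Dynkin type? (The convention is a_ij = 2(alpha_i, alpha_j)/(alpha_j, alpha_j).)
The matrix has rank 3 with 2's on the diagonal. Reading the off-diagonal entries as Dynkin edges (a single edge where a_ij = a_ji = -1; a double or triple edge where a_ij * a_ji = 2 or 3), the diagram is a chain of 3 nodes with a double edge at one end; the terminal node there is the unique long simple root (C_3). One simple-root ordering that puts it in standard form is (alpha_2, alpha_3, alpha_1). So the algebra is type C_3, i.e. sp(6).

C_3 (sp(6))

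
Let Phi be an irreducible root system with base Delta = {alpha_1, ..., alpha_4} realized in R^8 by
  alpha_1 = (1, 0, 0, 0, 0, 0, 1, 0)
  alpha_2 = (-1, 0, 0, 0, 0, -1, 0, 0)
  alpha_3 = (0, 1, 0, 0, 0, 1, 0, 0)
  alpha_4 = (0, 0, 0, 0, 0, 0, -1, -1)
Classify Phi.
A4

Compute the Cartan integers a_ij = 2(alpha_i, alpha_j)/(alpha_j, alpha_j); the resulting 4x4 Cartan matrix is
[[2, -1, 0, -1], [-1, 2, -1, 0], [0, -1, 2, 0], [-1, 0, 0, 2]].
All simple roots have the same length, so the diagram is simply laced. The associated Dynkin diagram is a chain of 4 nodes with single edges (A_4), so the type is A_4 (the algebra sl(5)).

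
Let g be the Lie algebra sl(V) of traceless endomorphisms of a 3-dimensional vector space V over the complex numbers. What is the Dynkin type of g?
This is sl(3), which has dimension 3^2 - 1 = 8 and rank 3 - 1 = 2 (a Cartan subalgebra is the diagonal traceless matrices). In the classification of classical Lie algebras, the special linear algebra sl(n+1) has type A_n; here n = 2, so the Dynkin diagram is a chain of 2 nodes with single edges (A_2). Hence the type is A_2.

A_2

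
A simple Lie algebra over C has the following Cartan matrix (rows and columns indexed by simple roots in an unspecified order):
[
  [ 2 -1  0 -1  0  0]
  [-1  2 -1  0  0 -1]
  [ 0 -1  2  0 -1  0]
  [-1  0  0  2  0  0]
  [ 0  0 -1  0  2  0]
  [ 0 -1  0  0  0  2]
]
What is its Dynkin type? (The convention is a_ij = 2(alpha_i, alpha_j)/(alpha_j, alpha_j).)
type E_6

The matrix has rank 6 with 2's on the diagonal. Reading the off-diagonal entries as Dynkin edges (a single edge where a_ij = a_ji = -1; a double or triple edge where a_ij * a_ji = 2 or 3), the diagram is a chain of 5 nodes with one extra node attached to the third node from one end (E_6). One simple-root ordering that puts it in standard form is (alpha_4, alpha_6, alpha_1, alpha_2, alpha_3, alpha_5). So the algebra is type E_6.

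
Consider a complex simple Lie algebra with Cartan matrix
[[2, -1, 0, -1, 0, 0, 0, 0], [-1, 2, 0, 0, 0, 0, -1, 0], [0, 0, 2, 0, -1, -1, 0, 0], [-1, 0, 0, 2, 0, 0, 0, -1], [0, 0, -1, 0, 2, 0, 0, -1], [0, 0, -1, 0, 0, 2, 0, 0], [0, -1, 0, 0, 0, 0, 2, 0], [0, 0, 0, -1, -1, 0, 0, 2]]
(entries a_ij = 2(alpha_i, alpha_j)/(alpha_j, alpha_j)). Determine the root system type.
The matrix has rank 8 with 2's on the diagonal. Reading the off-diagonal entries as Dynkin edges (a single edge where a_ij = a_ji = -1; a double or triple edge where a_ij * a_ji = 2 or 3), the diagram is a chain of 8 nodes with single edges (A_8). One simple-root ordering that puts it in standard form is (alpha_6, alpha_3, alpha_5, alpha_8, alpha_4, alpha_1, alpha_2, alpha_7). So the algebra is type A_8, i.e. sl(9).

A_8 (sl(9))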